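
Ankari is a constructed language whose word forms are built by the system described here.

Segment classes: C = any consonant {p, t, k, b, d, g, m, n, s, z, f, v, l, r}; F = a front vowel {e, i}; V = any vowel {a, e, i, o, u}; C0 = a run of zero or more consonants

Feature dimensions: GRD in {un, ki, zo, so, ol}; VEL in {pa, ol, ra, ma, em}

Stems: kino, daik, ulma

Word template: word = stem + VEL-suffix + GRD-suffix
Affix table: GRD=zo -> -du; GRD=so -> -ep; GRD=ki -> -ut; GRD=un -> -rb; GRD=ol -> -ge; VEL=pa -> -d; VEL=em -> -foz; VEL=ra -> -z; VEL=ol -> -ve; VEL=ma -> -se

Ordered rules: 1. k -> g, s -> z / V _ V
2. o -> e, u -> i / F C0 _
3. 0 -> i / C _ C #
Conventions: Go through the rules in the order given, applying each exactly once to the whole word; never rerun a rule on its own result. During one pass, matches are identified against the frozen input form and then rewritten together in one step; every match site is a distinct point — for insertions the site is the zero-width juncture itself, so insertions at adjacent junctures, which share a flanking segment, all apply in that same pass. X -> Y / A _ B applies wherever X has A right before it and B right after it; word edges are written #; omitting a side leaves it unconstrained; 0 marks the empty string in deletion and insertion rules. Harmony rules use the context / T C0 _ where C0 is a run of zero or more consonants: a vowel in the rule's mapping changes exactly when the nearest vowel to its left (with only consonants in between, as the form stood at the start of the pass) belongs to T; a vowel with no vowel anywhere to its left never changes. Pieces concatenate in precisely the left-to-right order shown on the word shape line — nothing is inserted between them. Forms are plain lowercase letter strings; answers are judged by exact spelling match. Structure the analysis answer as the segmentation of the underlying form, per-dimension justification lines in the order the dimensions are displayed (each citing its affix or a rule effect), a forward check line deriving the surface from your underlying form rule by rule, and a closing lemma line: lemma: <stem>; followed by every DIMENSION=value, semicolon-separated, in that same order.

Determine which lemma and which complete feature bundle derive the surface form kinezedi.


underlying: kino-se-du
GRD=zo - signalled by the affix -du
VEL=ma - signalled by the affix -se
check: kinosedu -> kinozedu -> kinezedi -> kinezedi
lemma: kino; GRD=zo; VEL=ma


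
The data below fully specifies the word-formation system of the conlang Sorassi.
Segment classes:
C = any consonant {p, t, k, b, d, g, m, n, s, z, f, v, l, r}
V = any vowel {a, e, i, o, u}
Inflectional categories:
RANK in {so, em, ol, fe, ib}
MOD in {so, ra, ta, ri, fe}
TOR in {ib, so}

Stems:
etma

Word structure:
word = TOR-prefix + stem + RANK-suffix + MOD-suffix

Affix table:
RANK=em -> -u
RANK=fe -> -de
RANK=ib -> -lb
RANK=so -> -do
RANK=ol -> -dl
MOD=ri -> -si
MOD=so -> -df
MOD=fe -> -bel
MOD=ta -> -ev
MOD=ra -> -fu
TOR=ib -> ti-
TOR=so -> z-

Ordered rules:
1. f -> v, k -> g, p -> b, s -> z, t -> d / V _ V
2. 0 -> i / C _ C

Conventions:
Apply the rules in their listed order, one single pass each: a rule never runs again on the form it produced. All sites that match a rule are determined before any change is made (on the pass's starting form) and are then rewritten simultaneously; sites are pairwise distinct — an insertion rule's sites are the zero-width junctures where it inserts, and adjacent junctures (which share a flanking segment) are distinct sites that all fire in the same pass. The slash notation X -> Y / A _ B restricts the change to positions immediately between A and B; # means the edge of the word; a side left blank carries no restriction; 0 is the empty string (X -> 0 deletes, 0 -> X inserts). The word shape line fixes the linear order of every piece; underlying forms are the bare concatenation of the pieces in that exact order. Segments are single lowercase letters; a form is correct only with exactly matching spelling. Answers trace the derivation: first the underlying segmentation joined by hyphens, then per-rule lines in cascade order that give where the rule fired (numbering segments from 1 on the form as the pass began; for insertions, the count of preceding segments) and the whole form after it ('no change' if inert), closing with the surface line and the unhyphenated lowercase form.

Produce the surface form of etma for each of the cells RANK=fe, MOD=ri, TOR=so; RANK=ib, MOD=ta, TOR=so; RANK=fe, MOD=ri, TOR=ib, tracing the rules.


cell RANK=fe, MOD=ri, TOR=so:
underlying: z-etma-de-si
1. f -> v, k -> g, p -> b, s -> z, t -> d / V _ V: fires at position(s) 8: zetmadezi
2. 0 -> i / C _ C: inserts after position(s) 3: zetimadezi
surface: zetimadezi

cell RANK=ib, MOD=ta, TOR=so:
underlying: z-etma-lb-ev
1. f -> v, k -> g, p -> b, s -> z, t -> d / V _ V: no change
2. 0 -> i / C _ C: inserts after position(s) 3, 6: zetimalibev
surface: zetimalibev

cell RANK=fe, MOD=ri, TOR=ib:
underlying: ti-etma-de-si
1. f -> v, k -> g, p -> b, s -> z, t -> d / V _ V: fires at position(s) 9: tietmadezi
2. 0 -> i / C _ C: inserts after position(s) 4: tietimadezi
surface: tietimadezi


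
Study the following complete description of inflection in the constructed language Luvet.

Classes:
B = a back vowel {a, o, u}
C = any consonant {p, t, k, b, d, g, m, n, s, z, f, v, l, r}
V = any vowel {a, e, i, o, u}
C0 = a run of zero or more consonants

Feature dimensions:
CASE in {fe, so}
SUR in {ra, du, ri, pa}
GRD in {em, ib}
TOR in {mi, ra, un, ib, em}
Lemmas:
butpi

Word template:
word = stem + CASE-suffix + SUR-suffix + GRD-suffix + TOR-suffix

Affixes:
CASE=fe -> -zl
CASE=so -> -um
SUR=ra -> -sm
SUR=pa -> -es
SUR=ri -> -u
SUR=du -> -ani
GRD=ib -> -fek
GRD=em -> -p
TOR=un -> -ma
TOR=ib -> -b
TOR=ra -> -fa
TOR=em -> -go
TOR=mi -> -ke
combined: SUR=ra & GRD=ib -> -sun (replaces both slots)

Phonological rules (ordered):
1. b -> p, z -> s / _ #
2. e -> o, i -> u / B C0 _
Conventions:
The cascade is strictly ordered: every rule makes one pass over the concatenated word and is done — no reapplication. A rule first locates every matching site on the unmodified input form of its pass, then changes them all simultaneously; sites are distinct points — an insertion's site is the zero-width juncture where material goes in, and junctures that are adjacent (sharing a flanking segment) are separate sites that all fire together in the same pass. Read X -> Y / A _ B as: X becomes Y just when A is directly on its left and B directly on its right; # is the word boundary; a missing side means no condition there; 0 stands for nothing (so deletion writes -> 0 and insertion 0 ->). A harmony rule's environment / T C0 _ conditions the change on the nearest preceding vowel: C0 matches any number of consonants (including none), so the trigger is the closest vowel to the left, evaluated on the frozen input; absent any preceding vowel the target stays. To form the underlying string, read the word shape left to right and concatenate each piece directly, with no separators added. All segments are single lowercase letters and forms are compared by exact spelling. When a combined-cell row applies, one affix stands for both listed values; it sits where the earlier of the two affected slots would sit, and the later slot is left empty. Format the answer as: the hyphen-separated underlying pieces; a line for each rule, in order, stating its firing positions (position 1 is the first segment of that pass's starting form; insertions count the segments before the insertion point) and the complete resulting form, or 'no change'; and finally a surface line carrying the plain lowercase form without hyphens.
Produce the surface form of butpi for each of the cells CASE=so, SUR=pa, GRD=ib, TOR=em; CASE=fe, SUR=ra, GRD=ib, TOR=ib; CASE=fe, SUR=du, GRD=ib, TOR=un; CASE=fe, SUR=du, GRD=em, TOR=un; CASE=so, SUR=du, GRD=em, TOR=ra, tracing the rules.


cell CASE=so, SUR=pa, GRD=ib, TOR=em:
underlying: butpi-um-es-fek-go
1. b -> p, z -> s / _ #: no change
2. e -> o, i -> u / B C0 _: fires at position(s) 5, 8: butpuumosfekgo
surface: butpuumosfekgo

cell CASE=fe, SUR=ra, GRD=ib, TOR=ib:
underlying: butpi-zl-sun-b
1. b -> p, z -> s / _ #: fires at position(s) 11: butpizlsunp
2. e -> o, i -> u / B C0 _: fires at position(s) 5: butpuzlsunp
surface: butpuzlsunp

cell CASE=fe, SUR=du, GRD=ib, TOR=un:
underlying: butpi-zl-ani-fek-ma
1. b -> p, z -> s / _ #: no change
2. e -> o, i -> u / B C0 _: fires at position(s) 5, 10: butpuzlanufekma
surface: butpuzlanufekma

cell CASE=fe, SUR=du, GRD=em, TOR=un:
underlying: butpi-zl-ani-p-ma
1. b -> p, z -> s / _ #: no change
2. e -> o, i -> u / B C0 _: fires at position(s) 5, 10: butpuzlanupma
surface: butpuzlanupma

cell CASE=so, SUR=du, GRD=em, TOR=ra:
underlying: butpi-um-ani-p-fa
1. b -> p, z -> s / _ #: no change
2. e -> o, i -> u / B C0 _: fires at position(s) 5, 10: butpuumanupfa
surface: butpuumanupfa


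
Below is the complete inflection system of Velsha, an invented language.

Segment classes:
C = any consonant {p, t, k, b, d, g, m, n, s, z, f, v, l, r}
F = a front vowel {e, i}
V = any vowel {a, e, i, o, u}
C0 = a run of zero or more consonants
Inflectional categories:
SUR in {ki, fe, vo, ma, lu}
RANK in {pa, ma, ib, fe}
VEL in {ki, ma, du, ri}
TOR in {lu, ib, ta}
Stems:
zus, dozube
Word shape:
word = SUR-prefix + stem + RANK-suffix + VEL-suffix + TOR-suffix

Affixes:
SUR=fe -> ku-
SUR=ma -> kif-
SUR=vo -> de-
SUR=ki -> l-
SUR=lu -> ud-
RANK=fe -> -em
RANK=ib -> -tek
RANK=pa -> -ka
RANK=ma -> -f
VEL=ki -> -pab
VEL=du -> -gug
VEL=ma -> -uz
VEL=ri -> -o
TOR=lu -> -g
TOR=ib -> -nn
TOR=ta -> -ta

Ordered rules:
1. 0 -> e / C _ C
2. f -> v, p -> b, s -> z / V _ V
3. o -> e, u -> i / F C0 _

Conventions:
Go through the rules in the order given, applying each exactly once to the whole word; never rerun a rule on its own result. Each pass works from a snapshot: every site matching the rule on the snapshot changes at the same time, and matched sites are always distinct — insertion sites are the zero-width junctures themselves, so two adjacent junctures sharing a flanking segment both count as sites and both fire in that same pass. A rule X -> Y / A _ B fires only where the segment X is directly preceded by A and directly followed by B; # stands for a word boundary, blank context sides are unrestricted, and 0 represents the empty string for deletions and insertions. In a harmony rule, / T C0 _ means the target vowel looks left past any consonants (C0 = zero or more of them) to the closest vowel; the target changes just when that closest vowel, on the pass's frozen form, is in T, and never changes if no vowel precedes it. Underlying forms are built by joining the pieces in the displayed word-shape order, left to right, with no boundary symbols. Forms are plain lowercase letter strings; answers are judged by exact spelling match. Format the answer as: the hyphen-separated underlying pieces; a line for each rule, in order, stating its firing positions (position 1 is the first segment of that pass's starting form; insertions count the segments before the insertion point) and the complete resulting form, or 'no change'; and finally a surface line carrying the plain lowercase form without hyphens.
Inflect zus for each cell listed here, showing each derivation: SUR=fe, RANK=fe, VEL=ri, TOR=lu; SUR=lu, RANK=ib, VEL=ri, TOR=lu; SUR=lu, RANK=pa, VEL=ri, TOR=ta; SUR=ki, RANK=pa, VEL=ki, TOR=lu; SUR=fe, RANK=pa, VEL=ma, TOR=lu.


cell SUR=fe, RANK=fe, VEL=ri, TOR=lu:
underlying: ku-zus-em-o-g
1. 0 -> e / C _ C: no change
2. f -> v, p -> b, s -> z / V _ V: fires at position(s) 5: kuzuzemog
3. o -> e, u -> i / F C0 _: fires at position(s) 8: kuzuzemeg
surface: kuzuzemeg

cell SUR=lu, RANK=ib, VEL=ri, TOR=lu:
underlying: ud-zus-tek-o-g
1. 0 -> e / C _ C: inserts after position(s) 2, 5: udezusetekog
2. f -> v, p -> b, s -> z / V _ V: fires at position(s) 6: udezuzetekog
3. o -> e, u -> i / F C0 _: fires at position(s) 5, 11: udezizetekeg
surface: udezizetekeg

cell SUR=lu, RANK=pa, VEL=ri, TOR=ta:
underlying: ud-zus-ka-o-ta
1. 0 -> e / C _ C: inserts after position(s) 2, 5: udezusekaota
2. f -> v, p -> b, s -> z / V _ V: fires at position(s) 6: udezuzekaota
3. o -> e, u -> i / F C0 _: fires at position(s) 5: udezizekaota
surface: udezizekaota

cell SUR=ki, RANK=pa, VEL=ki, TOR=lu:
underlying: l-zus-ka-pab-g
1. 0 -> e / C _ C: inserts after position(s) 1, 4, 9: lezusekapabeg
2. f -> v, p -> b, s -> z / V _ V: fires at position(s) 5, 9: lezuzekababeg
3. o -> e, u -> i / F C0 _: fires at position(s) 4: lezizekababeg
surface: lezizekababeg

cell SUR=fe, RANK=pa, VEL=ma, TOR=lu:
underlying: ku-zus-ka-uz-g
1. 0 -> e / C _ C: inserts after position(s) 5, 9: kuzusekauzeg
2. f -> v, p -> b, s -> z / V _ V: fires at position(s) 5: kuzuzekauzeg
3. o -> e, u -> i / F C0 _: no change
surface: kuzuzekauzeg


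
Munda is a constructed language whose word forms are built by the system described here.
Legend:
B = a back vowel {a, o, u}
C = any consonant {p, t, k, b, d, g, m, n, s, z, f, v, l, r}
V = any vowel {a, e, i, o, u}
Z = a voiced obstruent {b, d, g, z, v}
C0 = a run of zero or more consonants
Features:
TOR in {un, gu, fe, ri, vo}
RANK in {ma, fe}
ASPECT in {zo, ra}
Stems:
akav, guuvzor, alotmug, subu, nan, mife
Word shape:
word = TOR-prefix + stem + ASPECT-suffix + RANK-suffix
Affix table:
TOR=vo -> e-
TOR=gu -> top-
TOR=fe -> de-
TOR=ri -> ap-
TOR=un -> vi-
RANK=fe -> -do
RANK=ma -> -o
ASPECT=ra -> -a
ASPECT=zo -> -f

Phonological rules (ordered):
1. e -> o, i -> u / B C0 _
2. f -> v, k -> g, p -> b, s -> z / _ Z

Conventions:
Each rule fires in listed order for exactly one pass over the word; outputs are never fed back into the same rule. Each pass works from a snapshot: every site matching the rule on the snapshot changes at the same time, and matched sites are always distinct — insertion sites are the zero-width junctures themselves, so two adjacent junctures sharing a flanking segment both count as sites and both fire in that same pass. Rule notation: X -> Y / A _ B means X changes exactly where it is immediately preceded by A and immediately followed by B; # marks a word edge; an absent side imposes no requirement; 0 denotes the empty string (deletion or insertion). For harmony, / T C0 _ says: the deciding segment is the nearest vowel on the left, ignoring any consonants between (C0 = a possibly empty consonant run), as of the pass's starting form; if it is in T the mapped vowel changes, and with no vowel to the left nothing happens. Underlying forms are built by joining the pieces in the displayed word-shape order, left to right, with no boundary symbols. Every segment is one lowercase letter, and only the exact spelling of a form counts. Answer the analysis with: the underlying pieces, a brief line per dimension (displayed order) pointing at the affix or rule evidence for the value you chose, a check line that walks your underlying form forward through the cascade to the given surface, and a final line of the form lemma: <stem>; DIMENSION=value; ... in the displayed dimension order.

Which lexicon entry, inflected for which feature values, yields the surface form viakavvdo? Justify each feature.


underlying: vi-akav-f-do
TOR=un - signalled by the affix vi-
RANK=fe - signalled by the affix -do
ASPECT=zo - signalled by the affix -f
check: viakavfdo -> viakavfdo -> viakavvdo
lemma: akav; TOR=un; RANK=fe; ASPECT=zo


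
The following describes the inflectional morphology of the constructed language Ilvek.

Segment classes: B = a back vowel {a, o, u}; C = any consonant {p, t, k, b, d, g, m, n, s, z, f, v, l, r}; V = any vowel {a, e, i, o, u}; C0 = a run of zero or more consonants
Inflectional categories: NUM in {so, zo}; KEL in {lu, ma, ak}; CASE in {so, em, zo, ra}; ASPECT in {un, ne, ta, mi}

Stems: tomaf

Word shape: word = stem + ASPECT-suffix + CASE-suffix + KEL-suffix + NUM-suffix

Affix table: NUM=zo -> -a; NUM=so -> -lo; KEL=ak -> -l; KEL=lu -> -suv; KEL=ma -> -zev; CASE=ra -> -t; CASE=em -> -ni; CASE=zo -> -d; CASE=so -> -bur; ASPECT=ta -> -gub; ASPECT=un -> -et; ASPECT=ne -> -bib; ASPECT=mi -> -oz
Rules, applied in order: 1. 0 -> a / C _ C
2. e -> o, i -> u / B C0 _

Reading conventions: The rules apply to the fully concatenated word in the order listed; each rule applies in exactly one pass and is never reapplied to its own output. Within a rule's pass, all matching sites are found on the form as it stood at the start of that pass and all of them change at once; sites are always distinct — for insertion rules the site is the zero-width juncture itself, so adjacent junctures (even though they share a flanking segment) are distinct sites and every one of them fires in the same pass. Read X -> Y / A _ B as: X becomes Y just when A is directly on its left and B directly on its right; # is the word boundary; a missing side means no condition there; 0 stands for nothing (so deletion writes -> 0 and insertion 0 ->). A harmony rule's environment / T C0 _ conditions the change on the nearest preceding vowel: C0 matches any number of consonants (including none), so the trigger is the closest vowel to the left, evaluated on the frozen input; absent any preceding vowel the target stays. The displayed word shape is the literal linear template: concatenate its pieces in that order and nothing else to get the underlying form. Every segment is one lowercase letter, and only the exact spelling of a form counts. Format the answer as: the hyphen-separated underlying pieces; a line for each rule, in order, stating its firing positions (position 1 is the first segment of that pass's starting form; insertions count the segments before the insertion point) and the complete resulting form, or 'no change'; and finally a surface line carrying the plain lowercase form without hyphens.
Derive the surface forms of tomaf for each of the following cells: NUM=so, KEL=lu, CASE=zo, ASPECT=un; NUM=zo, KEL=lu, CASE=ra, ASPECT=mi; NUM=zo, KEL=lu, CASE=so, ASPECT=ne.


cell NUM=so, KEL=lu, CASE=zo, ASPECT=un:
underlying: tomaf-et-d-suv-lo
1. 0 -> a / C _ C: inserts after position(s) 7, 8, 11: tomafetadasuvalo
2. e -> o, i -> u / B C0 _: fires at position(s) 6: tomafotadasuvalo
surface: tomafotadasuvalo

cell NUM=zo, KEL=lu, CASE=ra, ASPECT=mi:
underlying: tomaf-oz-t-suv-a
1. 0 -> a / C _ C: inserts after position(s) 7, 8: tomafozatasuva
2. e -> o, i -> u / B C0 _: no change
surface: tomafozatasuva

cell NUM=zo, KEL=lu, CASE=so, ASPECT=ne:
underlying: tomaf-bib-bur-suv-a
1. 0 -> a / C _ C: inserts after position(s) 5, 8, 11: tomafabibaburasuva
2. e -> o, i -> u / B C0 _: fires at position(s) 8: tomafabubaburasuva
surface: tomafabubaburasuva


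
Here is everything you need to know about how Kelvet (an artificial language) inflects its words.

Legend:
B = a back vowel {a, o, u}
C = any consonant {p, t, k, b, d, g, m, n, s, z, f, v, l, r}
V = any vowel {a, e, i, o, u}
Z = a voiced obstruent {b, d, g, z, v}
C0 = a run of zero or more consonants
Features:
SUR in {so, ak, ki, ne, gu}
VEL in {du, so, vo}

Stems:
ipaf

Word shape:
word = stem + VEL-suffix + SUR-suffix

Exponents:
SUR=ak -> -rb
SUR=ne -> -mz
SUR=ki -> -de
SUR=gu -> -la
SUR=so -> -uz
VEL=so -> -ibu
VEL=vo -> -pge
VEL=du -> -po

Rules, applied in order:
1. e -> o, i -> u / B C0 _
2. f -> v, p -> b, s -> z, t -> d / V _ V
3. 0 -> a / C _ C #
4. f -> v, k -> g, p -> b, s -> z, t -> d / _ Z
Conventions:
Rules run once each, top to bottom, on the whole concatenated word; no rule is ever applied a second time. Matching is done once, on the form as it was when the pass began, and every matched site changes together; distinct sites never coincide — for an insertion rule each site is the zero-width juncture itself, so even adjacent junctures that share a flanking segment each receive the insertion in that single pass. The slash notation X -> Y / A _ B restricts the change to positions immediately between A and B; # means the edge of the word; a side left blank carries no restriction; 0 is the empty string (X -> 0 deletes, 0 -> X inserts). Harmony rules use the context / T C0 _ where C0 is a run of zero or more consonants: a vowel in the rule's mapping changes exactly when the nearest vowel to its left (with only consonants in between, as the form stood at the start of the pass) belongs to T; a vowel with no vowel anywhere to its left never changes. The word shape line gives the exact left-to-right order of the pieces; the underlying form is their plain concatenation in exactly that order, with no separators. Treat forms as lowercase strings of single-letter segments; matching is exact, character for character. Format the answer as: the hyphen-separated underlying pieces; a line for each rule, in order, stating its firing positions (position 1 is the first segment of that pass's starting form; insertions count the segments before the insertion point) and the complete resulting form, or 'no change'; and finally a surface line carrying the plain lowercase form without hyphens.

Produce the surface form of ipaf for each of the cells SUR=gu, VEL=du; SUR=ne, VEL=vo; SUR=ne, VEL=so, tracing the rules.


cell SUR=gu, VEL=du:
underlying: ipaf-po-la
1. e -> o, i -> u / B C0 _: no change
2. f -> v, p -> b, s -> z, t -> d / V _ V: fires at position(s) 2: ibafpola
3. 0 -> a / C _ C #: no change
4. f -> v, k -> g, p -> b, s -> z, t -> d / _ Z: no change
surface: ibafpola

cell SUR=ne, VEL=vo:
underlying: ipaf-pge-mz
1. e -> o, i -> u / B C0 _: fires at position(s) 7: ipafpgomz
2. f -> v, p -> b, s -> z, t -> d / V _ V: fires at position(s) 2: ibafpgomz
3. 0 -> a / C _ C #: inserts after position(s) 8: ibafpgomaz
4. f -> v, k -> g, p -> b, s -> z, t -> d / _ Z: fires at position(s) 5: ibafbgomaz
surface: ibafbgomaz

cell SUR=ne, VEL=so:
underlying: ipaf-ibu-mz
1. e -> o, i -> u / B C0 _: fires at position(s) 5: ipafubumz
2. f -> v, p -> b, s -> z, t -> d / V _ V: fires at position(s) 2, 4: ibavubumz
3. 0 -> a / C _ C #: inserts after position(s) 8: ibavubumaz
4. f -> v, k -> g, p -> b, s -> z, t -> d / _ Z: no change
surface: ibavubumaz


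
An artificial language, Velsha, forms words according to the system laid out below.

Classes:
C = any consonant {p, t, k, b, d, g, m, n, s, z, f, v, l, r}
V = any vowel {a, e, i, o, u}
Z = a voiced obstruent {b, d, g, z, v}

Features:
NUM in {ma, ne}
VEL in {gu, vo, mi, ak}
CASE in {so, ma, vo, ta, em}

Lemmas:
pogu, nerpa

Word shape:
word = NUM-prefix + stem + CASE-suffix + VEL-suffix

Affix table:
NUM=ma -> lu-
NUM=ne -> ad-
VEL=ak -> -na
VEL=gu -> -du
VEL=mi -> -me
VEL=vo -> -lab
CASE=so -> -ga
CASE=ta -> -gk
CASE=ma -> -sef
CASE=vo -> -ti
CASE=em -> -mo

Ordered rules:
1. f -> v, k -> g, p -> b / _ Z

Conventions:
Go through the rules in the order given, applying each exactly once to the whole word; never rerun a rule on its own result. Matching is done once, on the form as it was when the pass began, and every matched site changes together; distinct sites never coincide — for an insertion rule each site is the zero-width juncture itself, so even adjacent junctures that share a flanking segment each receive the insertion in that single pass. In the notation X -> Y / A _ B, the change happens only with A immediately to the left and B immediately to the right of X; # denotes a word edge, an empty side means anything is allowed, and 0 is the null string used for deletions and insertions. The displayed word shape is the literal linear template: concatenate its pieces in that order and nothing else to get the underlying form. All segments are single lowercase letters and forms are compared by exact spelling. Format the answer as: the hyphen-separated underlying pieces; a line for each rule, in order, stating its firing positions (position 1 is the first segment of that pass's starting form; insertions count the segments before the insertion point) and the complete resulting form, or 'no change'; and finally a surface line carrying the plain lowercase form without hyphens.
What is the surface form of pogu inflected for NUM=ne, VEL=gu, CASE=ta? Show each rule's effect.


underlying: ad-pogu-gk-du
1. f -> v, k -> g, p -> b / _ Z: fires at position(s) 8: adpoguggdu
surface: adpoguggdu


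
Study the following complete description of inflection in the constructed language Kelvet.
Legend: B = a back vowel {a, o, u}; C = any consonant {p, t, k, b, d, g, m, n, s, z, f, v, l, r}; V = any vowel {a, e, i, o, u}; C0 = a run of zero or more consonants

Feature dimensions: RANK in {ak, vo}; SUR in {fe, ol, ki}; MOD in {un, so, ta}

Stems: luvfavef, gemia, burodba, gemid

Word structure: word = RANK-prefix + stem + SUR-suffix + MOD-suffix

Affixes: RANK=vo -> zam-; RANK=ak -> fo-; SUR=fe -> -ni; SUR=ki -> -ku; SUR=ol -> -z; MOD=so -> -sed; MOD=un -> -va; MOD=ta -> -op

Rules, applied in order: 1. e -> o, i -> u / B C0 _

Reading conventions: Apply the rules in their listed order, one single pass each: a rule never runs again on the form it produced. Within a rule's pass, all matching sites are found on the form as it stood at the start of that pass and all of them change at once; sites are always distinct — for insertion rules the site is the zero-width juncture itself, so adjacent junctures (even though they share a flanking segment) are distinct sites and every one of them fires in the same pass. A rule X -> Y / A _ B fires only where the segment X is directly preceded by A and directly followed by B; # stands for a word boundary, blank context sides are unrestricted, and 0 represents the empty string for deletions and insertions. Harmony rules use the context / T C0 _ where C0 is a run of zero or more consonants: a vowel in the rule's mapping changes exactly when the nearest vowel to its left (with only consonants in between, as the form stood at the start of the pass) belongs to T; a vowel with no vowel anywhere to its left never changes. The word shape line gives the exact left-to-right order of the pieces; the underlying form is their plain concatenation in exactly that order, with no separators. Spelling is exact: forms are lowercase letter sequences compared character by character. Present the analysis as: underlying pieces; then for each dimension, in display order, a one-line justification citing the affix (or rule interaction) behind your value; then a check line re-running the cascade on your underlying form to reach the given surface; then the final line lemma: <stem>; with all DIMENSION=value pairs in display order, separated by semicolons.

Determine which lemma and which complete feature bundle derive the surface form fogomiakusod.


underlying: fo-gemia-ku-sed
RANK=ak - signalled by the affix fo-
SUR=ki - signalled by the affix -ku
MOD=so - signalled by the affix -sed
check: fogemiakused -> fogomiakusod
lemma: gemia; RANK=ak; SUR=ki; MOD=so


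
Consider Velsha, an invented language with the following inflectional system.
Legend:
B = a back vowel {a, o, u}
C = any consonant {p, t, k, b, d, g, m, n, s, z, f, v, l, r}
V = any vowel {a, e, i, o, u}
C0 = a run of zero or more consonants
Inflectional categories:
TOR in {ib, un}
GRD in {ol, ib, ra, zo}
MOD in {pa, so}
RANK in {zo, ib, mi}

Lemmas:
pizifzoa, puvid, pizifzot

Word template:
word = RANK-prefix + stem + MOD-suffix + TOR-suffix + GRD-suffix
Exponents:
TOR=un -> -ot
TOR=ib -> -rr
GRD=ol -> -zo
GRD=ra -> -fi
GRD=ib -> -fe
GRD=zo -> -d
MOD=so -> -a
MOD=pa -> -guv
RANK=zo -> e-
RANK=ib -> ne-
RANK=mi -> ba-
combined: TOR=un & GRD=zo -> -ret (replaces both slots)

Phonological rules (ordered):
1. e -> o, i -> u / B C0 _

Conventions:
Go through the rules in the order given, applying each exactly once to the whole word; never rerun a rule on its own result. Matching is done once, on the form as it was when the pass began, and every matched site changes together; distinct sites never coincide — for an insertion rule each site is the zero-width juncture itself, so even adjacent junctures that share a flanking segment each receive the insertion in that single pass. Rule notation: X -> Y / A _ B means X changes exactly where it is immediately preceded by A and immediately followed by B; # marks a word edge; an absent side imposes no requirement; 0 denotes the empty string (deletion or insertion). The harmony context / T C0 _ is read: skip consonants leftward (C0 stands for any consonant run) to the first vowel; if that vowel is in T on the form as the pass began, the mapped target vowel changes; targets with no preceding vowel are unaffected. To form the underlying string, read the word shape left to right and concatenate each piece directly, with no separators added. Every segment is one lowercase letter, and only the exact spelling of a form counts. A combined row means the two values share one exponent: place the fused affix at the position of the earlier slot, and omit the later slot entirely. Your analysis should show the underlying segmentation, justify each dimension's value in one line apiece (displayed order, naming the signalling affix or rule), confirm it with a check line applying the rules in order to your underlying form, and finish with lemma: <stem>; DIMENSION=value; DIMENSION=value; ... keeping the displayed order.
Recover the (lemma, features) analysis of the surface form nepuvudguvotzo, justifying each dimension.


underlying: ne-puvid-guv-ot-zo
TOR=un - signalled by the affix -ot
GRD=ol - signalled by the affix -zo
MOD=pa - signalled by the affix -guv
RANK=ib - signalled by the affix ne-
check: nepuvidguvotzo -> nepuvudguvotzo
lemma: puvid; TOR=un; GRD=ol; MOD=pa; RANK=ib


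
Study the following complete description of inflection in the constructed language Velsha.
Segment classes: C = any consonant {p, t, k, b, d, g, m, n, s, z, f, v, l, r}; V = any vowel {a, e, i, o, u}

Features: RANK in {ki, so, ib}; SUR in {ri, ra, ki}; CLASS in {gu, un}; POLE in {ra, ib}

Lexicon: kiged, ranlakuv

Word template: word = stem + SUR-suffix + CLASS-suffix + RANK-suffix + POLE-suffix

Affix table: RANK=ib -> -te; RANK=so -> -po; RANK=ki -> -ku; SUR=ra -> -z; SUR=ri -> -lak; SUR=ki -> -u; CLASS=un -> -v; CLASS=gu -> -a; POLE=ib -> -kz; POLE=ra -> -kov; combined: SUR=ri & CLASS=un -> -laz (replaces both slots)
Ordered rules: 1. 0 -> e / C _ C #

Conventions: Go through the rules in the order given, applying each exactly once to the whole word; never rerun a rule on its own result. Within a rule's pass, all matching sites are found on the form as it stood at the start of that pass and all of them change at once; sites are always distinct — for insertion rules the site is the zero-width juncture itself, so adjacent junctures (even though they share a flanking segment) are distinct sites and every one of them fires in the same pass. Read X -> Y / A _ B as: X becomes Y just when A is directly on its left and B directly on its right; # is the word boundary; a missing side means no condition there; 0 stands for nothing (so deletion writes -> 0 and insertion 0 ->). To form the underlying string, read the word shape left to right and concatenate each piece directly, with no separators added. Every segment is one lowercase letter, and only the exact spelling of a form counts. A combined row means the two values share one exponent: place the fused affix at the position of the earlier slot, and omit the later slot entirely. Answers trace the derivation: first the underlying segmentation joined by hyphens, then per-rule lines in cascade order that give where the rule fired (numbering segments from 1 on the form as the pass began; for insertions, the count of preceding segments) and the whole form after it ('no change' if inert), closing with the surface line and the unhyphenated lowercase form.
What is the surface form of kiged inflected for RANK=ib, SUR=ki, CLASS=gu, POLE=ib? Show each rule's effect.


underlying: kiged-u-a-te-kz
1. 0 -> e / C _ C #: inserts after position(s) 10: kigeduatekez
surface: kigeduatekez


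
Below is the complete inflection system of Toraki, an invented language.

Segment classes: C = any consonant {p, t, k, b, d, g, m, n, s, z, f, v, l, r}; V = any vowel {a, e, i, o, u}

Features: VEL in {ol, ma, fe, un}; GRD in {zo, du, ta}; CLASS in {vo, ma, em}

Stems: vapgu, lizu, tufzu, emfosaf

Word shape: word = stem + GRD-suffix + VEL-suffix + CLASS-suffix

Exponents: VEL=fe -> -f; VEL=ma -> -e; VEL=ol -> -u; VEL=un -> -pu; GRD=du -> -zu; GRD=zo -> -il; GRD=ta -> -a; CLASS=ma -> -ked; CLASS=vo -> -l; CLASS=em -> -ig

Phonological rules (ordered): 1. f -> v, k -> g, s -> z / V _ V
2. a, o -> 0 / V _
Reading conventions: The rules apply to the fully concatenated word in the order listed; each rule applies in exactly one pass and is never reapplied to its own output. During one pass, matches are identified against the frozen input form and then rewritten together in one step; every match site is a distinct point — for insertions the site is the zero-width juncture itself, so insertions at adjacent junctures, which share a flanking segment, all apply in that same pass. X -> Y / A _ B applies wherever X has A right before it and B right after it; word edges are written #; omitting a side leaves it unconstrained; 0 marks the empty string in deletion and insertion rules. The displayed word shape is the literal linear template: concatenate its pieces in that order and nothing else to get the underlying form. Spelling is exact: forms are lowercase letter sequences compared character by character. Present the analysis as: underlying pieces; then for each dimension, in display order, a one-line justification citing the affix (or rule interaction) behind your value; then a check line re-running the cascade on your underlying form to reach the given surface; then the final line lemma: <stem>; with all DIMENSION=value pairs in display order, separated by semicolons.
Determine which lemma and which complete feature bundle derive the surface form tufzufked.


underlying: tufzu-a-f-ked
VEL=fe - signalled by the affix -f
GRD=ta - signalled by the affix -a
CLASS=ma - signalled by the affix -ked
check: tufzuafked -> tufzuafked -> tufzufked
lemma: tufzu; VEL=fe; GRD=ta; CLASS=ma


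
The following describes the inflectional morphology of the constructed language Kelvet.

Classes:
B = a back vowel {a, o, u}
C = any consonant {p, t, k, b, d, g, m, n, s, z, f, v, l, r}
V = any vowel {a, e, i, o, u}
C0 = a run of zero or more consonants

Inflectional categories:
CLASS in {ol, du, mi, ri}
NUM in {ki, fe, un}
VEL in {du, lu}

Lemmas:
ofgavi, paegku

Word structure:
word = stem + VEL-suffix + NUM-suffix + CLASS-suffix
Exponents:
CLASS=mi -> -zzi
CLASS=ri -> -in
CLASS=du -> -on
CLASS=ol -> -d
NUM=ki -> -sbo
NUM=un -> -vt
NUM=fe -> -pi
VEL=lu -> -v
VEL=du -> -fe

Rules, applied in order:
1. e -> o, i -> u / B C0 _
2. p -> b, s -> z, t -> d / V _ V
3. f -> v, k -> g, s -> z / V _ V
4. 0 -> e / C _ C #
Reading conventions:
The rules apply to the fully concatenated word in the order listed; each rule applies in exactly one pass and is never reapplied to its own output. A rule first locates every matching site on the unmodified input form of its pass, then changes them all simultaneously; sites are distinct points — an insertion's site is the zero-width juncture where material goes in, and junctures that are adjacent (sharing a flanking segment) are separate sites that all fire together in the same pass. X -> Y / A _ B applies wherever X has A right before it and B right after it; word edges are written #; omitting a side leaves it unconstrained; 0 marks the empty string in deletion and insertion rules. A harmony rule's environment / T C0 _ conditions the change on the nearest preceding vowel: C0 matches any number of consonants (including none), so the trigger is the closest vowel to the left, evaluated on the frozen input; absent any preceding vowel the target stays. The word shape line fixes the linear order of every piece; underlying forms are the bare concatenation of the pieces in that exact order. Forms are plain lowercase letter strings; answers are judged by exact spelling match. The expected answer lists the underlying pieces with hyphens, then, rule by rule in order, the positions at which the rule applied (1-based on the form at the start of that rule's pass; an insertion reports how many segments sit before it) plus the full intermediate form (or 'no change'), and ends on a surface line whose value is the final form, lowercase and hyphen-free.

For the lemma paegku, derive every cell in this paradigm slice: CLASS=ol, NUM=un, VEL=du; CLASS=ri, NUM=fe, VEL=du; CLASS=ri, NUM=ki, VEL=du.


cell CLASS=ol, NUM=un, VEL=du:
underlying: paegku-fe-vt-d
1. e -> o, i -> u / B C0 _: fires at position(s) 3, 8: paogkufovtd
2. p -> b, s -> z, t -> d / V _ V: no change
3. f -> v, k -> g, s -> z / V _ V: fires at position(s) 7: paogkuvovtd
4. 0 -> e / C _ C #: inserts after position(s) 10: paogkuvovted
surface: paogkuvovted

cell CLASS=ri, NUM=fe, VEL=du:
underlying: paegku-fe-pi-in
1. e -> o, i -> u / B C0 _: fires at position(s) 3, 8: paogkufopiin
2. p -> b, s -> z, t -> d / V _ V: fires at position(s) 9: paogkufobiin
3. f -> v, k -> g, s -> z / V _ V: fires at position(s) 7: paogkuvobiin
4. 0 -> e / C _ C #: no change
surface: paogkuvobiin

cell CLASS=ri, NUM=ki, VEL=du:
underlying: paegku-fe-sbo-in
1. e -> o, i -> u / B C0 _: fires at position(s) 3, 8, 12: paogkufosboun
2. p -> b, s -> z, t -> d / V _ V: no change
3. f -> v, k -> g, s -> z / V _ V: fires at position(s) 7: paogkuvosboun
4. 0 -> e / C _ C #: no change
surface: paogkuvosboun


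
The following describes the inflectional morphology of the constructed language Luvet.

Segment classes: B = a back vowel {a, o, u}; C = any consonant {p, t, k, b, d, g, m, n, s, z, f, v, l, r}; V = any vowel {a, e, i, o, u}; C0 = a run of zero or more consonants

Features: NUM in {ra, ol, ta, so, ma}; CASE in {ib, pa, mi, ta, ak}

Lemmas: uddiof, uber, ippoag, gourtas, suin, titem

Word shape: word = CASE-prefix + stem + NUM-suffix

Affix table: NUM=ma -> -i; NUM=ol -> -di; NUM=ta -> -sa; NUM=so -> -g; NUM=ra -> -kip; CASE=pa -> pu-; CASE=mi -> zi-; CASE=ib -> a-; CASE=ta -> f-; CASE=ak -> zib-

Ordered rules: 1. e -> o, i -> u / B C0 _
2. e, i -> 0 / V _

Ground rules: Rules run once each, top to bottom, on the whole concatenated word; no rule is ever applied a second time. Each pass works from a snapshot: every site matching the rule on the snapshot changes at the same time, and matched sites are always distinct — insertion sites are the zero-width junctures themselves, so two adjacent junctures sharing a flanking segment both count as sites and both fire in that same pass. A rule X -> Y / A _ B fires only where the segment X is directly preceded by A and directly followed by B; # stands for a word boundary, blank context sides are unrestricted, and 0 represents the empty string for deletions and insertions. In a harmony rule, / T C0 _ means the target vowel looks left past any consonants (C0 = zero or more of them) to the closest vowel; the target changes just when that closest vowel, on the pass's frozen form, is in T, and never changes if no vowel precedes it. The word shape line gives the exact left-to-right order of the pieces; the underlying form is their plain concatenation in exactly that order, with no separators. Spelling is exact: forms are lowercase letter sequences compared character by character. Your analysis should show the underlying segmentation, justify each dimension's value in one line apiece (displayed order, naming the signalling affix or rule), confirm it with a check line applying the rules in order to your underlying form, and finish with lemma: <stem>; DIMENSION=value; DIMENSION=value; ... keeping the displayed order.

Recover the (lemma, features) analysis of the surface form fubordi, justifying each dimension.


underlying: f-uber-di
NUM=ol - signalled by the affix -di
CASE=ta - signalled by the affix f-
check: fuberdi -> fubordi -> fubordi
lemma: uber; NUM=ol; CASE=ta


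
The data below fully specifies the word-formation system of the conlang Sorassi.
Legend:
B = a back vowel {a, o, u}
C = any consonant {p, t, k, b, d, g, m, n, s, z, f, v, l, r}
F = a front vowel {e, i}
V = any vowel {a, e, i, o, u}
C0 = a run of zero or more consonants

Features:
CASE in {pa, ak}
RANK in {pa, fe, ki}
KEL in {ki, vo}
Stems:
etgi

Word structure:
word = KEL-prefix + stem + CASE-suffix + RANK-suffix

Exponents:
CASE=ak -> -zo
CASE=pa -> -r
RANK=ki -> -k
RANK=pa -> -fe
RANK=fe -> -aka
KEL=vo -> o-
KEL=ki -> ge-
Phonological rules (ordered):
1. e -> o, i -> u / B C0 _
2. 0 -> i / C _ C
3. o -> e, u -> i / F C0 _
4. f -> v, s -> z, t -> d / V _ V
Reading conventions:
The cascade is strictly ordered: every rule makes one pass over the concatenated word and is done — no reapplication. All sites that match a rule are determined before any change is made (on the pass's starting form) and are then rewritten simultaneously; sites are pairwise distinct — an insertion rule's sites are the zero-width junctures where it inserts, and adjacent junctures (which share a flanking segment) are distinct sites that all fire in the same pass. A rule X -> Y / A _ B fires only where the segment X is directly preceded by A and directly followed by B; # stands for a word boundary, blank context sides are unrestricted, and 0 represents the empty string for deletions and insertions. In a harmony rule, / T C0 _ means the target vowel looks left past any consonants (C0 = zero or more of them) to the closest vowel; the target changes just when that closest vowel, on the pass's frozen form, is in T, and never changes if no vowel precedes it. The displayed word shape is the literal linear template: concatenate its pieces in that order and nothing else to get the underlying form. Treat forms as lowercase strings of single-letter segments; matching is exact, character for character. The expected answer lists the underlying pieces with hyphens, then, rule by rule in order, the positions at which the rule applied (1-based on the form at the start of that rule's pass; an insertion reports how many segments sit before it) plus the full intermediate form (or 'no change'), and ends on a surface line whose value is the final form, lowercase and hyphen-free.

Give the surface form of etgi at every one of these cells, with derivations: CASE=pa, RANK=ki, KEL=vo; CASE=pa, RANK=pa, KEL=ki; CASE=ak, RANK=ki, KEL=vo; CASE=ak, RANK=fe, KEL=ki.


cell CASE=pa, RANK=ki, KEL=vo:
underlying: o-etgi-r-k
1. e -> o, i -> u / B C0 _: fires at position(s) 2: ootgirk
2. 0 -> i / C _ C: inserts after position(s) 3, 6: ootigirik
3. o -> e, u -> i / F C0 _: no change
4. f -> v, s -> z, t -> d / V _ V: fires at position(s) 3: oodigirik
surface: oodigirik

cell CASE=pa, RANK=pa, KEL=ki:
underlying: ge-etgi-r-fe
1. e -> o, i -> u / B C0 _: no change
2. 0 -> i / C _ C: inserts after position(s) 4, 7: geetigirife
3. o -> e, u -> i / F C0 _: no change
4. f -> v, s -> z, t -> d / V _ V: fires at position(s) 4, 10: geedigirive
surface: geedigirive

cell CASE=ak, RANK=ki, KEL=vo:
underlying: o-etgi-zo-k
1. e -> o, i -> u / B C0 _: fires at position(s) 2: ootgizok
2. 0 -> i / C _ C: inserts after position(s) 3: ootigizok
3. o -> e, u -> i / F C0 _: fires at position(s) 8: ootigizek
4. f -> v, s -> z, t -> d / V _ V: fires at position(s) 3: oodigizek
surface: oodigizek

cell CASE=ak, RANK=fe, KEL=ki:
underlying: ge-etgi-zo-aka
1. e -> o, i -> u / B C0 _: no change
2. 0 -> i / C _ C: inserts after position(s) 4: geetigizoaka
3. o -> e, u -> i / F C0 _: fires at position(s) 9: geetigizeaka
4. f -> v, s -> z, t -> d / V _ V: fires at position(s) 4: geedigizeaka
surface: geedigizeaka
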